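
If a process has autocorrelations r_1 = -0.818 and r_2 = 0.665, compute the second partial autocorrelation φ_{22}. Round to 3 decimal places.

φ_{22} = (r_2 − r_1²) / (1 − r_1²)
r_1² = (-0.818)² = 0.669124
Numerator = 0.665 − 0.6691 = -0.0041; denominator = 1 − 0.6691 = 0.3309
φ_{22} = -0.0041 / 0.3309 = -0.012

-0.012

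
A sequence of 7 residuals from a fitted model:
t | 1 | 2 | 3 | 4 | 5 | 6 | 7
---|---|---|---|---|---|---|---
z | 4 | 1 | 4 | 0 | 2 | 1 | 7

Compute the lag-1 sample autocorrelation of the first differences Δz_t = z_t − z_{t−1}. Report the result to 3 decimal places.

First differences Δz: -3, 3, -4, 2, -1, 6
Mean of differences = 0.5000
Numerator Σ(Δz_t−Δz̄)(Δz_{t+1}−Δz̄) = -37.2500
Denominator Σ(Δz_t−Δz̄)² = 73.5000
r_1(Δz) = -37.2500 / 73.5000 = -0.507

-0.507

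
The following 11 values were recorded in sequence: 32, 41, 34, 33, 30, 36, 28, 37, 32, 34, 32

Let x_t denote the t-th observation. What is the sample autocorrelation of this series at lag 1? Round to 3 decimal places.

-0.438

Mean x̄ = (32 + 41 + 34 + 33 + 30 + 36 + 28 + 37 + 32 + 34 + 32)/11 = 33.5455
Numerator Σ_{t=1}^{10}(x_t−x̄)(x_{t+1}−x̄) = -54.6612
Denominator Σ(x_t−x̄)² = 124.7273
r_1 = -54.6612 / 124.7273 = -0.438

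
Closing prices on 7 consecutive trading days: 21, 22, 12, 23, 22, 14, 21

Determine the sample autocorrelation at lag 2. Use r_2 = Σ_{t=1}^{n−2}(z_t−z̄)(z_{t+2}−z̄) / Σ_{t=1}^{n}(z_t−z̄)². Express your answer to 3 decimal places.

-0.322

Mean z̄ = (21 + 22 + 12 + 23 + 22 + 14 + 21)/7 = 19.2857
Deviations from mean: 1.7143, 2.7143, -7.2857, 3.7143, 2.7143, -5.2857, 1.7143
Σ(z_t−z̄)(z_{t+2}−z̄) = (-12.4898) + (10.0816) + (-19.7755) + (-19.6327) + (4.6531) = -37.1633
Denominator Σ(z_t−z̄)² = 115.4286
r_2 = -37.1633 / 115.4286 = -0.322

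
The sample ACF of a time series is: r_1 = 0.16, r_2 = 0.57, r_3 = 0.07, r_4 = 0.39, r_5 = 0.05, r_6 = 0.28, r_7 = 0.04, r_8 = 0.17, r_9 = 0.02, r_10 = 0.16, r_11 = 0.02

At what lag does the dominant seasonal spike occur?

2

The largest autocorrelation is r_2 = 0.57, with weaker echoes at lags 4 (0.39), 6 (0.28) and 8 (0.17); the remaining lags stay at or below 0.16.
The dominant spike at lag 2 indicates a seasonal period of 2.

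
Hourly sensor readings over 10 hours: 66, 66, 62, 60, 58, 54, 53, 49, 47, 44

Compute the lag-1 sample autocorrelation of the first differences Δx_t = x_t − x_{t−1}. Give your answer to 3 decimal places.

-0.642

First differences Δx: 0, -4, -2, -2, -4, -1, -4, -2, -3
Mean of differences = -2.4444
Numerator Σ(Δx_t−Δx̄)(Δx_{t+1}−Δx̄) = -10.4198
Denominator Σ(Δx_t−Δx̄)² = 16.2222
r_1(Δx) = -10.4198 / 16.2222 = -0.642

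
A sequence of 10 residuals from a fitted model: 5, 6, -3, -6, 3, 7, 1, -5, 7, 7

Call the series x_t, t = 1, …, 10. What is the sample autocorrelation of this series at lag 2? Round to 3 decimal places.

-0.689

Mean x̄ = (5 + 6 − 3 − 6 + 3 + 7 + 1 − 5 + 7 + 7)/10 = 2.2000
Numerator Σ_{t=1}^{8}(x_t−x̄)(x_{t+2}−x̄) = -165.0800
Denominator Σ(x_t−x̄)² = 239.6000
r_2 = -165.0800 / 239.6000 = -0.689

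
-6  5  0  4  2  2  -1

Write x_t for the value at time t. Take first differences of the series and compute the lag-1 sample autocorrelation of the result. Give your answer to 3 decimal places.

First differences Δx: 11, -5, 4, -2, 0, -3
Mean of differences = 0.8333
Numerator Σ(Δx_t−Δx̄)(Δx_{t+1}−Δx̄) = -81.1944
Denominator Σ(Δx_t−Δx̄)² = 170.8333
r_1(Δx) = -81.1944 / 170.8333 = -0.475

-0.475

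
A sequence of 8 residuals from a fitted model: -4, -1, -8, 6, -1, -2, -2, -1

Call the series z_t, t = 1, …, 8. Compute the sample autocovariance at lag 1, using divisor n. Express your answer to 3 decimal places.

Mean z̄ = (-4 − 1 − 8 + 6 − 1 − 2 − 2 − 1)/8 = -1.6250
Deviations: -2.3750, 0.6250, -6.3750, 7.6250, 0.6250, -0.3750, -0.3750, 0.6250
Σ_{t=1}^{7}(z_t−z̄)(z_{t+1}−z̄) = -49.6406
γ_1 = -49.6406 / 8 = -6.205

-6.205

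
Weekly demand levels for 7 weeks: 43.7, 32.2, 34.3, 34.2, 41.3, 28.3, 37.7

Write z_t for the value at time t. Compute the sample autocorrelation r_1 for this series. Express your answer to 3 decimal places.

Mean z̄ = (43.7 + 32.2 + 34.3 + 34.2 + 41.3 + 28.3 + 37.7)/7 = 35.9571
Σ(z_t−z̄)(z_{t+1}−z̄) = (-29.0910) + (6.2261) + (2.9118) + (-9.3882) + (-40.9110) + (-13.3453) = -83.5976
Denominator Σ(z_t−z̄)² = 170.1171
r_1 = -83.5976 / 170.1171 = -0.491

-0.491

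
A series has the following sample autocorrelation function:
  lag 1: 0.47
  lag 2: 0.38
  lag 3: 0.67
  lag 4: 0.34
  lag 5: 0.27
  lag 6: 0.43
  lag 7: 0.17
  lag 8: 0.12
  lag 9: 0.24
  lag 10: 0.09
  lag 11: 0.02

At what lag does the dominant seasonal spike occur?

The largest autocorrelation is r_3 = 0.67; the remaining lags stay at or below 0.47. The elevated value at lag 1 (0.47), dropping to 0.38 at lag 2, reflects decaying short-term dependence rather than seasonality.
The dominant spike at lag 3 indicates a seasonal period of 3.

3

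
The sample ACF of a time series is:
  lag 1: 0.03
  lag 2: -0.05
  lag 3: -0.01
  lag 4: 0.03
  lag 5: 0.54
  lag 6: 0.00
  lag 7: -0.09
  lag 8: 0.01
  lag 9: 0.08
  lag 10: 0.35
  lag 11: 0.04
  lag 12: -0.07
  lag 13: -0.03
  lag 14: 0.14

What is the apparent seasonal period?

5

The largest autocorrelation is r_5 = 0.54, with a weaker echo at lag 10 (0.35); the remaining lags stay at or below 0.14.
The dominant spike at lag 5 indicates a seasonal period of 5.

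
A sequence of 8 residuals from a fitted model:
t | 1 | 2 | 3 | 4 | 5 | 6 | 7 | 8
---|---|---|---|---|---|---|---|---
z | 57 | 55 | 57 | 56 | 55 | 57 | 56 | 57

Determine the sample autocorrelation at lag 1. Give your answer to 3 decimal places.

Mean z̄ = (57 + 55 + 57 + 56 + 55 + 57 + 56 + 57)/8 = 56.2500
Deviations from mean: 0.7500, -1.2500, 0.7500, -0.2500, -1.2500, 0.7500, -0.2500, 0.7500
Σ(z_t−z̄)(z_{t+1}−z̄) = (-0.9375) + (-0.9375) + (-0.1875) + (0.3125) + (-0.9375) + (-0.1875) + (-0.1875) = -3.0625
Denominator Σ(z_t−z̄)² = 5.5000
r_1 = -3.0625 / 5.5000 = -0.557

-0.557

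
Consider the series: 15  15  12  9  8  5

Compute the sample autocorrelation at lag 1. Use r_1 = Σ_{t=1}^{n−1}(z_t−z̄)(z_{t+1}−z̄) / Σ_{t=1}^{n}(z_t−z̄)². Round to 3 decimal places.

0.515

Mean z̄ = (15 + 15 + 12 + 9 + 8 + 5)/6 = 10.6667
Numerator Σ_{t=1}^{5}(z_t−z̄)(z_{t+1}−z̄) = 41.8889
Denominator Σ(z_t−z̄)² = 81.3333
r_1 = 41.8889 / 81.3333 = 0.515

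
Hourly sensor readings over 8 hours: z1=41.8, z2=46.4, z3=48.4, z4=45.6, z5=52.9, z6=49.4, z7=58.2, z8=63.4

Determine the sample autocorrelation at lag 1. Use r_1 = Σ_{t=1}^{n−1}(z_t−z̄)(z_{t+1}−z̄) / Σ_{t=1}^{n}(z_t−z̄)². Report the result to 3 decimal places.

0.373

Mean z̄ = (41.8 + 46.4 + 48.4 + 45.6 + 52.9 + 49.4 + 58.2 + 63.4)/8 = 50.7625
Deviations from mean: -8.9625, -4.3625, -2.3625, -5.1625, 2.1375, -1.3625, 7.4375, 12.6375
Numerator Σ_{t=1}^{7}(z_t−z̄)(z_{t+1}−z̄) = 131.5123
Denominator Σ(z_t−z̄)² = 353.0388
r_1 = 131.5123 / 353.0388 = 0.373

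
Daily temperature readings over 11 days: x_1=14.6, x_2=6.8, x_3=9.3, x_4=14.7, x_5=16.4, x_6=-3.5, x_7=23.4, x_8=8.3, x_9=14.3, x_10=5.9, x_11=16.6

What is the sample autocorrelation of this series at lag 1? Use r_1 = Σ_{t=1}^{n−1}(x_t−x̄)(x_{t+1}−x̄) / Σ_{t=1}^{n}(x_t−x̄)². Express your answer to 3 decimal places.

-0.660

Mean x̄ = (14.6 + 6.8 + 9.3 + 14.7 + 16.4 − 3.5 + 23.4 + 8.3 + 14.3 + 5.9 + 16.6)/11 = 11.5273
Numerator Σ_{t=1}^{10}(x_t−x̄)(x_{t+1}−x̄) = -338.6553
Denominator Σ(x_t−x̄)² = 512.8418
r_1 = -338.6553 / 512.8418 = -0.660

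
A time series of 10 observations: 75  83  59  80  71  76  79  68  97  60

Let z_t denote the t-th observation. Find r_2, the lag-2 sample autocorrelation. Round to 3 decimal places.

0.243

Mean z̄ = (75 + 83 + 59 + 80 + 71 + 76 + 79 + 68 + 97 + 60)/10 = 74.8000
Numerator Σ_{t=1}^{8}(z_t−z̄)(z_{t+2}−z̄) = 275.5200
Denominator Σ(z_t−z̄)² = 1135.6000
r_2 = 275.5200 / 1135.6000 = 0.243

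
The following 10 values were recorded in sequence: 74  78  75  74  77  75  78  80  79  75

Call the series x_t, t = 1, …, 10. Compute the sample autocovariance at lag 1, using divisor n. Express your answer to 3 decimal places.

Mean x̄ = (74 + 78 + 75 + 74 + 77 + 75 + 78 + 80 + 79 + 75)/10 = 76.5000
Σ_{t=1}^{9}(x_t−x̄)(x_{t+1}−x̄) = 3.7500
γ_1 = 3.7500 / 10 = 0.375

0.375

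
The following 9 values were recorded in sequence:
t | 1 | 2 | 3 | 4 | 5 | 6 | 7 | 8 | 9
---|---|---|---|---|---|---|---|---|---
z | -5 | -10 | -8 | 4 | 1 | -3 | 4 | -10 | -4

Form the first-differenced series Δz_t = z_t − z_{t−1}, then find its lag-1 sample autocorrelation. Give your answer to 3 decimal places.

First differences Δz: -5, 2, 12, -3, -4, 7, -14, 6
Mean of differences = 0.1250
Numerator Σ(Δz_t−Δz̄)(Δz_{t+1}−Δz̄) = -220.0156
Denominator Σ(Δz_t−Δz̄)² = 478.8750
r_1(Δz) = -220.0156 / 478.8750 = -0.459

-0.459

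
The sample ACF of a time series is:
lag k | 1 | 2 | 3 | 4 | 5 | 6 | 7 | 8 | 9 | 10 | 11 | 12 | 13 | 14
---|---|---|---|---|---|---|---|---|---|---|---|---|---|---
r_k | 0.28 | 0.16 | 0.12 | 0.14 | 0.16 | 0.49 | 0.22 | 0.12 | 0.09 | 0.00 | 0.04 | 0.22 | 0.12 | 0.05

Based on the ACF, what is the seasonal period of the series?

The largest autocorrelation is r_6 = 0.49; the remaining lags stay at or below 0.28. The elevated value at lag 1 (0.28), dropping to 0.16 at lag 2, reflects decaying short-term dependence rather than seasonality.
The dominant spike at lag 6 indicates a seasonal period of 6.

6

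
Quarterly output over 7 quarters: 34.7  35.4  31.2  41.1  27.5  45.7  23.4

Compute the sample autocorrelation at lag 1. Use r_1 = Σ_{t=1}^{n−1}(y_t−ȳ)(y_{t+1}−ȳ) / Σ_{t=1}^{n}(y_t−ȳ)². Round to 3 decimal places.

Mean ȳ = (34.7 + 35.4 + 31.2 + 41.1 + 27.5 + 45.7 + 23.4)/7 = 34.1429
Deviations from mean: 0.5571, 1.2571, -2.9429, 6.9571, -6.6429, 11.5571, -10.7429
Σ(y_t−ȳ)(y_{t+1}−ȳ) = (0.7004) + (-3.6996) + (-20.4739) + (-46.2153) + (-76.7724) + (-124.1567) = -270.6176
Denominator Σ(y_t−ȳ)² = 352.0571
r_1 = -270.6176 / 352.0571 = -0.769

-0.769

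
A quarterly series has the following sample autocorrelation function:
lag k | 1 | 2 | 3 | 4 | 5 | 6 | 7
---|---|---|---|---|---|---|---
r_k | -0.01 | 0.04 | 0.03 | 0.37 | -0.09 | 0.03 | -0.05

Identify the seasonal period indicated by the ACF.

The largest autocorrelation is r_4 = 0.37; the remaining lags stay at or below 0.04.
The dominant spike at lag 4 indicates a seasonal period of 4.

4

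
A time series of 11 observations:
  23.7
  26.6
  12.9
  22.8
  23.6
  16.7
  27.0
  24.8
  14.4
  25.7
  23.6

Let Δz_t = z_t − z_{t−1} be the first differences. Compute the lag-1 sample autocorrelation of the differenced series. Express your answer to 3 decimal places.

First differences Δz: 2.9, -13.7, 9.9, 0.8, -6.9, 10.3, -2.2, -10.4, 11.3, -2.1
Mean of differences = -0.0100
Numerator Σ(Δz_t−Δz̄)(Δz_{t+1}−Δz̄) = -385.0691
Denominator Σ(Δz_t−Δz̄)² = 693.5490
r_1(Δz) = -385.0691 / 693.5490 = -0.555

-0.555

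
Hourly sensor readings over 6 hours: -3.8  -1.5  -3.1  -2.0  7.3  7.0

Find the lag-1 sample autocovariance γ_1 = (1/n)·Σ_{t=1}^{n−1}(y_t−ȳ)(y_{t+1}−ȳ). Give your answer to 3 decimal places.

8.695

Mean ȳ = (-3.8 − 1.5 − 3.1 − 2.0 + 7.3 + 7.0)/6 = 0.6500
Deviations: -4.4500, -2.1500, -3.7500, -2.6500, 6.6500, 6.3500
Σ_{t=1}^{5}(y_t−ȳ)(y_{t+1}−ȳ) = 52.1725
γ_1 = 52.1725 / 6 = 8.695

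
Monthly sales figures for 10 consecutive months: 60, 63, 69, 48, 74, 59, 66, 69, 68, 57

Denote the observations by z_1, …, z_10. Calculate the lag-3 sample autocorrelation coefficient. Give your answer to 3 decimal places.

Mean z̄ = (60 + 63 + 69 + 48 + 74 + 59 + 66 + 69 + 68 + 57)/10 = 63.3000
Numerator Σ_{t=1}^{7}(z_t−z̄)(z_{t+3}−z̄) = 5.2300
Denominator Σ(z_t−z̄)² = 512.1000
r_3 = 5.2300 / 512.1000 = 0.010

0.010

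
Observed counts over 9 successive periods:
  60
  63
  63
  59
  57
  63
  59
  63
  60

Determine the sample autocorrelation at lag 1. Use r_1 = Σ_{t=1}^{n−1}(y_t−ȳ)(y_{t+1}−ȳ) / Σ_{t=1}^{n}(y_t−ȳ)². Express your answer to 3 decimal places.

-0.290

Mean ȳ = (60 + 63 + 63 + 59 + 57 + 63 + 59 + 63 + 60)/9 = 60.7778
Numerator Σ_{t=1}^{8}(y_t−ȳ)(y_{t+1}−ȳ) = -12.0494
Denominator Σ(y_t−ȳ)² = 41.5556
r_1 = -12.0494 / 41.5556 = -0.290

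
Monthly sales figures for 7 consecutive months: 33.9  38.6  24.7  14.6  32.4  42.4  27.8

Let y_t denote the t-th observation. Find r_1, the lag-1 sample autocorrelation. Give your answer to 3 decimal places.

0.064

Mean ȳ = (33.9 + 38.6 + 24.7 + 14.6 + 32.4 + 42.4 + 27.8)/7 = 30.6286
Σ(y_t−ȳ)(y_{t+1}−ȳ) = (26.0780) + (-47.2592) + (95.0265) + (-28.3935) + (20.8522) + (-33.2963) = 33.0078
Denominator Σ(y_t−ȳ)² = 516.0143
r_1 = 33.0078 / 516.0143 = 0.064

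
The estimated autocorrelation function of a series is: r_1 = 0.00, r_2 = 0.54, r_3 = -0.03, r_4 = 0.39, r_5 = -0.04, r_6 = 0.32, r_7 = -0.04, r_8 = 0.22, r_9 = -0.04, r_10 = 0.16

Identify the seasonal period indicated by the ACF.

The largest autocorrelation is r_2 = 0.54, with weaker echoes at lags 4 (0.39), 6 (0.32), 8 (0.22) and 10 (0.16); the remaining lags stay at or below 0.00.
The dominant spike at lag 2 indicates a seasonal period of 2.

2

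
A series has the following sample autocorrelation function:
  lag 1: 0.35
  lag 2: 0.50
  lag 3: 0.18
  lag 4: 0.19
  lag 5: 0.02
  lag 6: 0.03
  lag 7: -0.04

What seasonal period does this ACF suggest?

The largest autocorrelation is r_2 = 0.50; the remaining lags stay at or below 0.35.
The dominant spike at lag 2 indicates a seasonal period of 2.

2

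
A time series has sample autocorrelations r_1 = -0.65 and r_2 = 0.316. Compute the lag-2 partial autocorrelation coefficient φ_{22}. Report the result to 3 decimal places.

φ_{22} = (r_2 − r_1²) / (1 − r_1²)
r_1² = (-0.65)² = 0.4225
Numerator = 0.316 − 0.4225 = -0.1065; denominator = 1 − 0.4225 = 0.5775
φ_{22} = -0.1065 / 0.5775 = -0.184

-0.184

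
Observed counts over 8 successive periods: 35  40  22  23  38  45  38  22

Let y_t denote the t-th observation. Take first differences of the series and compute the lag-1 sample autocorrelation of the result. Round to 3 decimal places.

First differences Δy: 5, -18, 1, 15, 7, -7, -16
Mean of differences = -1.8571
Numerator Σ(Δy_t−Δȳ)(Δy_{t+1}−Δȳ) = 67.8367
Denominator Σ(Δy_t−Δȳ)² = 904.8571
r_1(Δy) = 67.8367 / 904.8571 = 0.075

0.075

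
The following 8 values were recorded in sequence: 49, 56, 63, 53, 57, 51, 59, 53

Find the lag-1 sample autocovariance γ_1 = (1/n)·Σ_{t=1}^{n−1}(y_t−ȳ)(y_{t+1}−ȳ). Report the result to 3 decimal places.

-6.393

Mean ȳ = (49 + 56 + 63 + 53 + 57 + 51 + 59 + 53)/8 = 55.1250
Σ_{t=1}^{7}(y_t−ȳ)(y_{t+1}−ȳ) = -51.1406
γ_1 = -51.1406 / 8 = -6.393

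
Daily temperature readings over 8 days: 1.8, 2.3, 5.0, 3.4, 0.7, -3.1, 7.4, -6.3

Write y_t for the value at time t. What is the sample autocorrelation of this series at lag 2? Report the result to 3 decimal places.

0.165

Mean ȳ = (1.8 + 2.3 + 5.0 + 3.4 + 0.7 − 3.1 + 7.4 − 6.3)/8 = 1.4000
Deviations from mean: 0.4000, 0.9000, 3.6000, 2.0000, -0.7000, -4.5000, 6.0000, -7.7000
Σ(y_t−ȳ)(y_{t+2}−ȳ) = (1.4400) + (1.8000) + (-2.5200) + (-9.0000) + (-4.2000) + (34.6500) = 22.1700
Denominator Σ(y_t−ȳ)² = 133.9600
r_2 = 22.1700 / 133.9600 = 0.165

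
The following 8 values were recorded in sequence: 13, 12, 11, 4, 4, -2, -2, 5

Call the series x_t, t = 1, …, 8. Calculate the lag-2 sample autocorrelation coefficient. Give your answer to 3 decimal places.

Mean x̄ = (13 + 12 + 11 + 4 + 4 − 2 − 2 + 5)/8 = 5.6250
Deviations from mean: 7.3750, 6.3750, 5.3750, -1.6250, -1.6250, -7.6250, -7.6250, -0.6250
Numerator Σ_{t=1}^{6}(x_t−x̄)(x_{t+2}−x̄) = 50.0938
Denominator Σ(x_t−x̄)² = 245.8750
r_2 = 50.0938 / 245.8750 = 0.204

0.204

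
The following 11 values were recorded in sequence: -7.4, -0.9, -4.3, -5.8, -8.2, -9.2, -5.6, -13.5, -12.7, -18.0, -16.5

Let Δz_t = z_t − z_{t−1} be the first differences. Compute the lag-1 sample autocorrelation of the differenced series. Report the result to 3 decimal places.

-0.484

First differences Δz: 6.5, -3.4, -1.5, -2.4, -1.0, 3.6, -7.9, 0.8, -5.3, 1.5
Mean of differences = -0.9100
Numerator Σ(Δz_t−Δz̄)(Δz_{t+1}−Δz̄) = -77.9391
Denominator Σ(Δz_t−Δz̄)² = 160.8890
r_1(Δz) = -77.9391 / 160.8890 = -0.484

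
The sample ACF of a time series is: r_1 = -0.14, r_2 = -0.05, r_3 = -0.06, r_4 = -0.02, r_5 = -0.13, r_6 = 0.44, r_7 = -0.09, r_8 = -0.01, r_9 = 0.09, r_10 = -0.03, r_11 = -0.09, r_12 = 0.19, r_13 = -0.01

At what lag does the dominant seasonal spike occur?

The largest autocorrelation is r_6 = 0.44, with a weaker echo at lag 12 (0.19); the remaining lags stay at or below 0.09.
The dominant spike at lag 6 indicates a seasonal period of 6.

6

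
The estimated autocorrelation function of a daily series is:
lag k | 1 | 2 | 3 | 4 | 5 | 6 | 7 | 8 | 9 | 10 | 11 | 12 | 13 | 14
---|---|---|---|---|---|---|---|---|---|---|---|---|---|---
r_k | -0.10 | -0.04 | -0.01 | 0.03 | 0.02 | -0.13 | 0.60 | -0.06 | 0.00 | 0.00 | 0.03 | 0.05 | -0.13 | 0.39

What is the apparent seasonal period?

The largest autocorrelation is r_7 = 0.60, with a weaker echo at lag 14 (0.39); the remaining lags stay at or below 0.05.
The dominant spike at lag 7 indicates a seasonal period of 7.

7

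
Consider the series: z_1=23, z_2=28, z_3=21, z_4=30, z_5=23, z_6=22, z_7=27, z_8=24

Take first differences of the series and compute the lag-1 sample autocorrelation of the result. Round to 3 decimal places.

-0.728

First differences Δz: 5, -7, 9, -7, -1, 5, -3
Mean of differences = 0.1429
Numerator Σ(Δz_t−Δz̄)(Δz_{t+1}−Δz̄) = -173.8776
Denominator Σ(Δz_t−Δz̄)² = 238.8571
r_1(Δz) = -173.8776 / 238.8571 = -0.728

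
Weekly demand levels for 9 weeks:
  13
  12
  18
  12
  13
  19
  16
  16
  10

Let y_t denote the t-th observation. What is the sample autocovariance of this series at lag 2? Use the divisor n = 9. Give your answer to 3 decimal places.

-1.877

Mean ȳ = (13 + 12 + 18 + 12 + 13 + 19 + 16 + 16 + 10)/9 = 14.3333
Σ_{t=1}^{7}(y_t−ȳ)(y_{t+2}−ȳ) = -16.8889
γ_2 = -16.8889 / 9 = -1.877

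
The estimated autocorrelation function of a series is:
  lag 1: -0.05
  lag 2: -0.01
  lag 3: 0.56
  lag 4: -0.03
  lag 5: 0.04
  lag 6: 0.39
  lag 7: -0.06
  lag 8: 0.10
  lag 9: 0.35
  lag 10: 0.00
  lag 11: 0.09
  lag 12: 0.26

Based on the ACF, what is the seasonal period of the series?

3

The largest autocorrelation is r_3 = 0.56, with weaker echoes at lags 6 (0.39), 9 (0.35) and 12 (0.26); the remaining lags stay at or below 0.10.
The dominant spike at lag 3 indicates a seasonal period of 3.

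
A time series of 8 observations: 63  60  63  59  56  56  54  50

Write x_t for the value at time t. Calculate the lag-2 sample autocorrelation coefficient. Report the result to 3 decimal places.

Mean x̄ = (63 + 60 + 63 + 59 + 56 + 56 + 54 + 50)/8 = 57.6250
Deviations from mean: 5.3750, 2.3750, 5.3750, 1.3750, -1.6250, -1.6250, -3.6250, -7.6250
Σ(x_t−x̄)(x_{t+2}−x̄) = (28.8906) + (3.2656) + (-8.7344) + (-2.2344) + (5.8906) + (12.3906) = 39.4688
Denominator Σ(x_t−x̄)² = 141.8750
r_2 = 39.4688 / 141.8750 = 0.278

0.278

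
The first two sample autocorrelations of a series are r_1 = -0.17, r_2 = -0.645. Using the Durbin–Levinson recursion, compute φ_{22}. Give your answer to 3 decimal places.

φ_{22} = (r_2 − r_1²) / (1 − r_1²)
r_1² = (-0.17)² = 0.0289
Numerator = -0.645 − 0.0289 = -0.6739; denominator = 1 − 0.0289 = 0.9711
φ_{22} = -0.6739 / 0.9711 = -0.694

-0.694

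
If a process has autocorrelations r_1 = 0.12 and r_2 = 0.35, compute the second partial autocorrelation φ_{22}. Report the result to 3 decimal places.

0.341

φ_{22} = (r_2 − r_1²) / (1 − r_1²)
r_1² = (0.12)² = 0.0144
Numerator = 0.35 − 0.0144 = 0.3356; denominator = 1 − 0.0144 = 0.9856
φ_{22} = 0.3356 / 0.9856 = 0.341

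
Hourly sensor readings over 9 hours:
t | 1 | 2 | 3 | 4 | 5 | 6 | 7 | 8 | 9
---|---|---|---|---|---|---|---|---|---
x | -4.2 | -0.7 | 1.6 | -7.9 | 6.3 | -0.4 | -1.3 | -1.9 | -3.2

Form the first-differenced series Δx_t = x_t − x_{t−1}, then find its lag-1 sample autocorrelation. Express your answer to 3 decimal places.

First differences Δx: 3.5, 2.3, -9.5, 14.2, -6.7, -0.9, -0.6, -1.3
Mean of differences = 0.1250
Numerator Σ(Δx_t−Δx̄)(Δx_{t+1}−Δx̄) = -236.3556
Denominator Σ(Δx_t−Δx̄)² = 357.0550
r_1(Δx) = -236.3556 / 357.0550 = -0.662

-0.662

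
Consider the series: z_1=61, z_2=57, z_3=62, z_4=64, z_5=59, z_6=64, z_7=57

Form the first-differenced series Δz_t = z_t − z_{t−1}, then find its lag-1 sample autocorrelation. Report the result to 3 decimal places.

First differences Δz: -4, 5, 2, -5, 5, -7
Mean of differences = -0.6667
Numerator Σ(Δz_t−Δz̄)(Δz_{t+1}−Δz̄) = -75.7778
Denominator Σ(Δz_t−Δz̄)² = 141.3333
r_1(Δz) = -75.7778 / 141.3333 = -0.536

-0.536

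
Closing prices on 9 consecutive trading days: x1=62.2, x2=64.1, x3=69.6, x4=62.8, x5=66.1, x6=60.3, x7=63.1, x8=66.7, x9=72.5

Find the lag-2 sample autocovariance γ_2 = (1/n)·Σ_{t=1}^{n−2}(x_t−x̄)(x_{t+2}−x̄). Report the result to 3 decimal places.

Mean x̄ = (62.2 + 64.1 + 69.6 + 62.8 + 66.1 + 60.3 + 63.1 + 66.7 + 72.5)/9 = 65.2667
Σ_{t=1}^{7}(x_t−x̄)(x_{t+2}−x̄) = -19.1456
γ_2 = -19.1456 / 9 = -2.127

-2.127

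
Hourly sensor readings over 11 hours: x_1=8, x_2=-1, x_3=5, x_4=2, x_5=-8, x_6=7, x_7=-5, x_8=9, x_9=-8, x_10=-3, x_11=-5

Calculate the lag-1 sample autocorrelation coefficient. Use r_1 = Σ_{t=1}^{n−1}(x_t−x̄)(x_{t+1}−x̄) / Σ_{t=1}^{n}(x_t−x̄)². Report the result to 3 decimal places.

Mean x̄ = (8 − 1 + 5 + 2 − 8 + 7 − 5 + 9 − 8 − 3 − 5)/11 = 0.0909
Numerator Σ_{t=1}^{10}(x_t−x̄)(x_{t+1}−x̄) = -187.8264
Denominator Σ(x_t−x̄)² = 410.9091
r_1 = -187.8264 / 410.9091 = -0.457

-0.457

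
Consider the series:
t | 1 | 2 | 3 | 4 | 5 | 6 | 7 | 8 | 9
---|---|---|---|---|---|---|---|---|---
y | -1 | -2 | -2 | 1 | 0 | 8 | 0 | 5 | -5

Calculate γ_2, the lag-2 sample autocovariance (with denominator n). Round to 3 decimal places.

Mean ȳ = (-1 − 2 − 2 + 1 + 0 + 8 + 0 + 5 − 5)/9 = 0.4444
Σ_{t=1}^{7}(y_t−ȳ)(y_{t+2}−ȳ) = 44.4938
γ_2 = 44.4938 / 9 = 4.944

4.944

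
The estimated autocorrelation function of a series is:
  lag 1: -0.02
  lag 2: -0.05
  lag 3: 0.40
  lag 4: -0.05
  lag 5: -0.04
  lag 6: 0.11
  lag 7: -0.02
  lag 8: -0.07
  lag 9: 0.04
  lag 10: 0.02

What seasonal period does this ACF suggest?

The largest autocorrelation is r_3 = 0.40; the remaining lags stay at or below 0.11.
The dominant spike at lag 3 indicates a seasonal period of 3.

3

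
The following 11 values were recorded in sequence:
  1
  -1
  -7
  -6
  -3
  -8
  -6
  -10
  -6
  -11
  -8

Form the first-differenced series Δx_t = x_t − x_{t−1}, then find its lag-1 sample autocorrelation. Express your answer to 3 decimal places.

-0.620

First differences Δx: -2, -6, 1, 3, -5, 2, -4, 4, -5, 3
Mean of differences = -0.9000
Numerator Σ(Δx_t−Δx̄)(Δx_{t+1}−Δx̄) = -84.8100
Denominator Σ(Δx_t−Δx̄)² = 136.9000
r_1(Δx) = -84.8100 / 136.9000 = -0.620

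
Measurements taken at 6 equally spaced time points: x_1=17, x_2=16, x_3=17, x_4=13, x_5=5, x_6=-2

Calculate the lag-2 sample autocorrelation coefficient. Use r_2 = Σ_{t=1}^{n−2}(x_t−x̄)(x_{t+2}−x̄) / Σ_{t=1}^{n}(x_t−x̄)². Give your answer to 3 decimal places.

Mean x̄ = (17 + 16 + 17 + 13 + 5 − 2)/6 = 11.0000
Deviations from mean: 6.0000, 5.0000, 6.0000, 2.0000, -6.0000, -13.0000
Σ(x_t−x̄)(x_{t+2}−x̄) = (36.0000) + (10.0000) + (-36.0000) + (-26.0000) = -16.0000
Denominator Σ(x_t−x̄)² = 306.0000
r_2 = -16.0000 / 306.0000 = -0.052

-0.052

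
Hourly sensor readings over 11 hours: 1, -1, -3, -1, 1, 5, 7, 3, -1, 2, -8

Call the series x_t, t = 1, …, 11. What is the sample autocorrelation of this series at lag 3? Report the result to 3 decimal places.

-0.267

Mean x̄ = (1 − 1 − 3 − 1 + 1 + 5 + 7 + 3 − 1 + 2 − 8)/11 = 0.4545
Numerator Σ_{t=1}^{8}(x_t−x̄)(x_{t+3}−x̄) = -43.4380
Denominator Σ(x_t−x̄)² = 162.7273
r_3 = -43.4380 / 162.7273 = -0.267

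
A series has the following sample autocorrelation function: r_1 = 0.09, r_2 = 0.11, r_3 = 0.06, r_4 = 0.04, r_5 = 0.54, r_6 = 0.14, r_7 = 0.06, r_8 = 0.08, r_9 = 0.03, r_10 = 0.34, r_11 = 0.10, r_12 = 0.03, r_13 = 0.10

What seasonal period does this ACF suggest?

5

The largest autocorrelation is r_5 = 0.54, with a weaker echo at lag 10 (0.34); the remaining lags stay at or below 0.14.
The dominant spike at lag 5 indicates a seasonal period of 5.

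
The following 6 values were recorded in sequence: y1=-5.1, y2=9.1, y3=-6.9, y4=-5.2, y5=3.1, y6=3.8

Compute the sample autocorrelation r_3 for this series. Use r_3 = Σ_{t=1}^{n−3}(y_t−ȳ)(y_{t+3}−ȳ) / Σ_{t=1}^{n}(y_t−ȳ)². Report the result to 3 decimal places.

0.137

Mean ȳ = (-5.1 + 9.1 − 6.9 − 5.2 + 3.1 + 3.8)/6 = -0.2000
Deviations from mean: -4.9000, 9.3000, -6.7000, -5.0000, 3.3000, 4.0000
Σ(y_t−ȳ)(y_{t+3}−ȳ) = (24.5000) + (30.6900) + (-26.8000) = 28.3900
Denominator Σ(y_t−ȳ)² = 207.2800
r_3 = 28.3900 / 207.2800 = 0.137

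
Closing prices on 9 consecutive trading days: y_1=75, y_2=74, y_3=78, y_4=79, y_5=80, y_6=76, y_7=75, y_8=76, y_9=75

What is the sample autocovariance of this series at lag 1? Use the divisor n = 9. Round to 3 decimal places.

1.460

Mean ȳ = (75 + 74 + 78 + 79 + 80 + 76 + 75 + 76 + 75)/9 = 76.4444
Σ_{t=1}^{8}(y_t−ȳ)(y_{t+1}−ȳ) = 13.1358
γ_1 = 13.1358 / 9 = 1.460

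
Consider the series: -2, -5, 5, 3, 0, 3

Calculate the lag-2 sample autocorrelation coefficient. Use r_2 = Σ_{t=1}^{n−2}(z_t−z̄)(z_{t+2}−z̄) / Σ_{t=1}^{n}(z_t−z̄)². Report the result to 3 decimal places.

-0.321

Mean z̄ = (-2 − 5 + 5 + 3 + 0 + 3)/6 = 0.6667
Deviations from mean: -2.6667, -5.6667, 4.3333, 2.3333, -0.6667, 2.3333
Σ(z_t−z̄)(z_{t+2}−z̄) = (-11.5556) + (-13.2222) + (-2.8889) + (5.4444) = -22.2222
Denominator Σ(z_t−z̄)² = 69.3333
r_2 = -22.2222 / 69.3333 = -0.321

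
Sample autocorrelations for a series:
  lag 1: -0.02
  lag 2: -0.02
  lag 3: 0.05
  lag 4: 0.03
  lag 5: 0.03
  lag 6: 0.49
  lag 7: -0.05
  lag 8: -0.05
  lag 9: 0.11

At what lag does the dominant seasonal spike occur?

6

The largest autocorrelation is r_6 = 0.49; the remaining lags stay at or below 0.11.
The dominant spike at lag 6 indicates a seasonal period of 6.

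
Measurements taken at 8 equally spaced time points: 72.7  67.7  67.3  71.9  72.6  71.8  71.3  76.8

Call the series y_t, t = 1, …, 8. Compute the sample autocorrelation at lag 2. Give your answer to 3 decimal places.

-0.153

Mean ȳ = (72.7 + 67.7 + 67.3 + 71.9 + 72.6 + 71.8 + 71.3 + 76.8)/8 = 71.5125
Deviations from mean: 1.1875, -3.8125, -4.2125, 0.3875, 1.0875, 0.2875, -0.2125, 5.2875
Σ(y_t−ȳ)(y_{t+2}−ȳ) = (-5.0023) + (-1.4773) + (-4.5811) + (0.1114) + (-0.2311) + (1.5202) = -9.6603
Denominator Σ(y_t−ȳ)² = 63.1088
r_2 = -9.6603 / 63.1088 = -0.153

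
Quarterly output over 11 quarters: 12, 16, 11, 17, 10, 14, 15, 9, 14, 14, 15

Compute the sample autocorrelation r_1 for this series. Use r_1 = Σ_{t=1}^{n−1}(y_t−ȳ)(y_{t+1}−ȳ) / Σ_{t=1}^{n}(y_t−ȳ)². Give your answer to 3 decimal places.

Mean ȳ = (12 + 16 + 11 + 17 + 10 + 14 + 15 + 9 + 14 + 14 + 15)/11 = 13.3636
Numerator Σ_{t=1}^{10}(y_t−ȳ)(y_{t+1}−ȳ) = -40.2231
Denominator Σ(y_t−ȳ)² = 64.5455
r_1 = -40.2231 / 64.5455 = -0.623

-0.623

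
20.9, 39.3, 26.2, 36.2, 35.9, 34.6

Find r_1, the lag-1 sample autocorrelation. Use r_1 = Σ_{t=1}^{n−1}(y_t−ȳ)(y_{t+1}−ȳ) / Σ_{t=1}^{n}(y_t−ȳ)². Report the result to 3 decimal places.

Mean ȳ = (20.9 + 39.3 + 26.2 + 36.2 + 35.9 + 34.6)/6 = 32.1833
Σ(y_t−ȳ)(y_{t+1}−ȳ) = (-80.2997) + (-42.5814) + (-24.0331) + (14.9286) + (8.9819) = -123.0036
Denominator Σ(y_t−ȳ)² = 249.5483
r_1 = -123.0036 / 249.5483 = -0.493

-0.493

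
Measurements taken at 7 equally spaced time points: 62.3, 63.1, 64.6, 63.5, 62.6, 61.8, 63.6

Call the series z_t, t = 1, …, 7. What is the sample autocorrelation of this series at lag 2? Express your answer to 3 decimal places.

-0.512

Mean z̄ = (62.3 + 63.1 + 64.6 + 63.5 + 62.6 + 61.8 + 63.6)/7 = 63.0714
Deviations from mean: -0.7714, 0.0286, 1.5286, 0.4286, -0.4714, -1.2714, 0.5286
Σ(z_t−z̄)(z_{t+2}−z̄) = (-1.1792) + (0.0122) + (-0.7206) + (-0.5449) + (-0.2492) = -2.6816
Denominator Σ(z_t−z̄)² = 5.2343
r_2 = -2.6816 / 5.2343 = -0.512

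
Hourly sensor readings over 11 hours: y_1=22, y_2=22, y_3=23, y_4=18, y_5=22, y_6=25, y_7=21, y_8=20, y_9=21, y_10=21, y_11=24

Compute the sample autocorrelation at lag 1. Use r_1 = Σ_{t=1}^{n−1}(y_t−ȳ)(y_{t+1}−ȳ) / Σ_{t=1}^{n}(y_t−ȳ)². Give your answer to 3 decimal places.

Mean ȳ = (22 + 22 + 23 + 18 + 22 + 25 + 21 + 20 + 21 + 21 + 24)/11 = 21.7273
Numerator Σ_{t=1}^{10}(y_t−ȳ)(y_{t+1}−ȳ) = -5.4380
Denominator Σ(y_t−ȳ)² = 36.1818
r_1 = -5.4380 / 36.1818 = -0.150

-0.150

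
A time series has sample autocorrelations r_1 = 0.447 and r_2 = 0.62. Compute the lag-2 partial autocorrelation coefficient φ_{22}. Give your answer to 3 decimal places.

φ_{22} = (r_2 − r_1²) / (1 − r_1²)
r_1² = (0.447)² = 0.199809
Numerator = 0.62 − 0.1998 = 0.4202; denominator = 1 − 0.1998 = 0.8002
φ_{22} = 0.4202 / 0.8002 = 0.525

0.525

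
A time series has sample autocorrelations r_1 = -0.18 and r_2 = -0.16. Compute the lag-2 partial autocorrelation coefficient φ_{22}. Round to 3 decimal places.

-0.199

φ_{22} = (r_2 − r_1²) / (1 − r_1²)
r_1² = (-0.18)² = 0.0324
Numerator = -0.16 − 0.0324 = -0.1924; denominator = 1 − 0.0324 = 0.9676
φ_{22} = -0.1924 / 0.9676 = -0.199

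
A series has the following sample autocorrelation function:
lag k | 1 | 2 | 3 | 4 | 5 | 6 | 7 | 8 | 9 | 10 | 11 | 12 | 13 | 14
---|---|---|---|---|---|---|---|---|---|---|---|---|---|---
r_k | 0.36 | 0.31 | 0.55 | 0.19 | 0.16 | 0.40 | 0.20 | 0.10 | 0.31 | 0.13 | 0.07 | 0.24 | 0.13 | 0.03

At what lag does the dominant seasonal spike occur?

3

The largest autocorrelation is r_3 = 0.55, with a weaker echo at lag 6 (0.40); the remaining lags stay at or below 0.36. The elevated value at lag 1 (0.36), dropping to 0.31 at lag 2, reflects decaying short-term dependence rather than seasonality.
The dominant spike at lag 3 indicates a seasonal period of 3.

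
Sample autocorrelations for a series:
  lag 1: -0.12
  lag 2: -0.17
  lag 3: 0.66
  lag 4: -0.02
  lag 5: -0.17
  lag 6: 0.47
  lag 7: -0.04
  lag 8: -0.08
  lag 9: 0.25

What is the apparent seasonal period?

The largest autocorrelation is r_3 = 0.66, with weaker echoes at lags 6 (0.47) and 9 (0.25); the remaining lags stay at or below -0.02.
The dominant spike at lag 3 indicates a seasonal period of 3.

3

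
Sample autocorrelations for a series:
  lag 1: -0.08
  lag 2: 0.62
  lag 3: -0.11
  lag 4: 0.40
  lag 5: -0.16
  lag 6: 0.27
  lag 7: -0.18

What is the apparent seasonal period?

The largest autocorrelation is r_2 = 0.62, with weaker echoes at lags 4 (0.40) and 6 (0.27); the remaining lags stay at or below -0.08.
The dominant spike at lag 2 indicates a seasonal period of 2.

2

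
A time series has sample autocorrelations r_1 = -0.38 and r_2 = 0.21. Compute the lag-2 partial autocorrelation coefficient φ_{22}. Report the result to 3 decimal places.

0.077

φ_{22} = (r_2 − r_1²) / (1 − r_1²)
r_1² = (-0.38)² = 0.1444
Numerator = 0.21 − 0.1444 = 0.0656; denominator = 1 − 0.1444 = 0.8556
φ_{22} = 0.0656 / 0.8556 = 0.077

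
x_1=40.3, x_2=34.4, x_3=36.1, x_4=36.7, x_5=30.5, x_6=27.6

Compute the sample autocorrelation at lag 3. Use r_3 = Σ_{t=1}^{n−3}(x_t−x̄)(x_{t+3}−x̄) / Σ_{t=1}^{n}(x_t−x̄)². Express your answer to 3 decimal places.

Mean x̄ = (40.3 + 34.4 + 36.1 + 36.7 + 30.5 + 27.6)/6 = 34.2667
Deviations from mean: 6.0333, 0.1333, 1.8333, 2.4333, -3.7667, -6.6667
Numerator Σ_{t=1}^{3}(x_t−x̄)(x_{t+3}−x̄) = 1.9567
Denominator Σ(x_t−x̄)² = 104.3333
r_3 = 1.9567 / 104.3333 = 0.019

0.019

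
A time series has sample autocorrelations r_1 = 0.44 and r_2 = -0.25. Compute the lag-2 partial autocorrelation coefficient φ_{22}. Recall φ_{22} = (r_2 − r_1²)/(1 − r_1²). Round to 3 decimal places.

-0.550

φ_{22} = (r_2 − r_1²) / (1 − r_1²)
r_1² = (0.44)² = 0.1936
Numerator = -0.25 − 0.1936 = -0.4436; denominator = 1 − 0.1936 = 0.8064
φ_{22} = -0.4436 / 0.8064 = -0.550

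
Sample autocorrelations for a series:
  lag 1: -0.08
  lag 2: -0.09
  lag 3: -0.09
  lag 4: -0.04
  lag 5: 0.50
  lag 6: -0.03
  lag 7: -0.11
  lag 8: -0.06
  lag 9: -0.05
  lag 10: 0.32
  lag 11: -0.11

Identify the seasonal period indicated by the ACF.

The largest autocorrelation is r_5 = 0.50, with a weaker echo at lag 10 (0.32); the remaining lags stay at or below -0.03.
The dominant spike at lag 5 indicates a seasonal period of 5.

5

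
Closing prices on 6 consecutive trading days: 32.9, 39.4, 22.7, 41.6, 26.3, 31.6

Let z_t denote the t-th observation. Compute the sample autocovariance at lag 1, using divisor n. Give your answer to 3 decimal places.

Mean z̄ = (32.9 + 39.4 + 22.7 + 41.6 + 26.3 + 31.6)/6 = 32.4167
Deviations: 0.4833, 6.9833, -9.7167, 9.1833, -6.1167, -0.8167
Σ_{t=1}^{5}(z_t−z̄)(z_{t+1}−z̄) = -204.8869
γ_1 = -204.8869 / 6 = -34.148

-34.148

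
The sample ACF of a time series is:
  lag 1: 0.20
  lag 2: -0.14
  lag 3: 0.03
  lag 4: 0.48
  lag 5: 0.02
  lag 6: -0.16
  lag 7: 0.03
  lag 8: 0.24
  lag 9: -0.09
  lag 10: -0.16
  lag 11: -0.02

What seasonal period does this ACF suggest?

The largest autocorrelation is r_4 = 0.48, with a weaker echo at lag 8 (0.24); the remaining lags stay at or below 0.20.
The dominant spike at lag 4 indicates a seasonal period of 4.

4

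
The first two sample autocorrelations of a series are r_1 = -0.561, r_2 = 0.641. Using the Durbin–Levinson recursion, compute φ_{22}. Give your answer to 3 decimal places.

0.476

φ_{22} = (r_2 − r_1²) / (1 − r_1²)
r_1² = (-0.561)² = 0.314721
Numerator = 0.641 − 0.3147 = 0.3263; denominator = 1 − 0.3147 = 0.6853
φ_{22} = 0.3263 / 0.6853 = 0.476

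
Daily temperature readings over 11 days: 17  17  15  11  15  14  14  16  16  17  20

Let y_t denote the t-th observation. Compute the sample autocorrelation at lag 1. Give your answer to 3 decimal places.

Mean ȳ = (17 + 17 + 15 + 11 + 15 + 14 + 14 + 16 + 16 + 17 + 20)/11 = 15.6364
Numerator Σ_{t=1}^{10}(y_t−ȳ)(y_{t+1}−ȳ) = 16.5950
Denominator Σ(y_t−ȳ)² = 52.5455
r_1 = 16.5950 / 52.5455 = 0.316

0.316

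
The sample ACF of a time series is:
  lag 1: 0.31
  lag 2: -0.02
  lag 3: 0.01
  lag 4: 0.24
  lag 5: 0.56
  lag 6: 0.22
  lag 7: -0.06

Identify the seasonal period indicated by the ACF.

The largest autocorrelation is r_5 = 0.56; the remaining lags stay at or below 0.31.
The dominant spike at lag 5 indicates a seasonal period of 5.

5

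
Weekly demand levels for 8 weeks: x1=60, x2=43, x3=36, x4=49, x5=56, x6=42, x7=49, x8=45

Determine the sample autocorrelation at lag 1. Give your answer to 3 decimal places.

Mean x̄ = (60 + 43 + 36 + 49 + 56 + 42 + 49 + 45)/8 = 47.5000
Numerator Σ_{t=1}^{7}(x_t−x̄)(x_{t+1}−x̄) = -67.7500
Denominator Σ(x_t−x̄)² = 422.0000
r_1 = -67.7500 / 422.0000 = -0.161

-0.161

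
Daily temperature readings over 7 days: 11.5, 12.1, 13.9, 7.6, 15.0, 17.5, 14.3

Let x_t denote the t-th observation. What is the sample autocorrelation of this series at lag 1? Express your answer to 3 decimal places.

Mean x̄ = (11.5 + 12.1 + 13.9 + 7.6 + 15.0 + 17.5 + 14.3)/7 = 13.1286
Deviations from mean: -1.6286, -1.0286, 0.7714, -5.5286, 1.8714, 4.3714, 1.1714
Numerator Σ_{t=1}^{6}(x_t−x̄)(x_{t+1}−x̄) = -0.4280
Denominator Σ(x_t−x̄)² = 58.8543
r_1 = -0.4280 / 58.8543 = -0.007

-0.007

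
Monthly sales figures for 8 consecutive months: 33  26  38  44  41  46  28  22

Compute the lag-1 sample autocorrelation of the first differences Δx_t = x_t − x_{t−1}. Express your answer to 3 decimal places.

-0.043

First differences Δx: -7, 12, 6, -3, 5, -18, -6
Mean of differences = -1.5714
Numerator Σ(Δx_t−Δx̄)(Δx_{t+1}−Δx̄) = -26.3265
Denominator Σ(Δx_t−Δx̄)² = 605.7143
r_1(Δx) = -26.3265 / 605.7143 = -0.043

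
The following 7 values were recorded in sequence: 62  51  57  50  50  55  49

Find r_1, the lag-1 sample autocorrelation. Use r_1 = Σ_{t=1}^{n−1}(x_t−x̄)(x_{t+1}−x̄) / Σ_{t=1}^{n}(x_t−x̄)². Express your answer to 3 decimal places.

Mean x̄ = (62 + 51 + 57 + 50 + 50 + 55 + 49)/7 = 53.4286
Deviations from mean: 8.5714, -2.4286, 3.5714, -3.4286, -3.4286, 1.5714, -4.4286
Numerator Σ_{t=1}^{6}(x_t−x̄)(x_{t+1}−x̄) = -42.3265
Denominator Σ(x_t−x̄)² = 137.7143
r_1 = -42.3265 / 137.7143 = -0.307

-0.307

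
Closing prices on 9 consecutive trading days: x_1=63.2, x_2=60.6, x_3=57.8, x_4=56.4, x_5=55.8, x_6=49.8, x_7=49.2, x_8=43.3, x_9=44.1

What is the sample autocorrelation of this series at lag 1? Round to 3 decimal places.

Mean x̄ = (63.2 + 60.6 + 57.8 + 56.4 + 55.8 + 49.8 + 49.2 + 43.3 + 44.1)/9 = 53.3556
Numerator Σ_{t=1}^{8}(x_t−x̄)(x_{t+1}−x̄) = 265.4280
Denominator Σ(x_t−x̄)² = 401.0822
r_1 = 265.4280 / 401.0822 = 0.662

0.662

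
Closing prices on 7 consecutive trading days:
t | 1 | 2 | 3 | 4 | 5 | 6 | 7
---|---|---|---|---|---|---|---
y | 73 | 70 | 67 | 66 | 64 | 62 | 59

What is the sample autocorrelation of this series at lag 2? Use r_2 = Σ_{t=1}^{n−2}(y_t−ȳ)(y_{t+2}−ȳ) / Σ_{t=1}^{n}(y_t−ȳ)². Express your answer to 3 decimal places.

Mean ȳ = (73 + 70 + 67 + 66 + 64 + 62 + 59)/7 = 65.8571
Deviations from mean: 7.1429, 4.1429, 1.1429, 0.1429, -1.8571, -3.8571, -6.8571
Σ(y_t−ȳ)(y_{t+2}−ȳ) = (8.1633) + (0.5918) + (-2.1224) + (-0.5510) + (12.7347) = 18.8163
Denominator Σ(y_t−ȳ)² = 134.8571
r_2 = 18.8163 / 134.8571 = 0.140

0.140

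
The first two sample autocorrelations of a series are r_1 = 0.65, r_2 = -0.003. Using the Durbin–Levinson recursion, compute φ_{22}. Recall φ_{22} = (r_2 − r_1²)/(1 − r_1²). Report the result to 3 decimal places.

-0.737

φ_{22} = (r_2 − r_1²) / (1 − r_1²)
r_1² = (0.65)² = 0.4225
Numerator = -0.003 − 0.4225 = -0.4255; denominator = 1 − 0.4225 = 0.5775
φ_{22} = -0.4255 / 0.5775 = -0.737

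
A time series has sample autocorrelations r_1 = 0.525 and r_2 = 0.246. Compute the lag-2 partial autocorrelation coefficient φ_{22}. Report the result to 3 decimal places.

-0.041

φ_{22} = (r_2 − r_1²) / (1 − r_1²)
r_1² = (0.525)² = 0.275625
Numerator = 0.246 − 0.2756 = -0.0296; denominator = 1 − 0.2756 = 0.7244
φ_{22} = -0.0296 / 0.7244 = -0.041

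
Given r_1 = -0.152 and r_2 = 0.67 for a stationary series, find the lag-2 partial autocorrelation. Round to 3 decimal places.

φ_{22} = (r_2 − r_1²) / (1 − r_1²)
r_1² = (-0.152)² = 0.023104
Numerator = 0.67 − 0.0231 = 0.6469; denominator = 1 − 0.0231 = 0.9769
φ_{22} = 0.6469 / 0.9769 = 0.662

0.662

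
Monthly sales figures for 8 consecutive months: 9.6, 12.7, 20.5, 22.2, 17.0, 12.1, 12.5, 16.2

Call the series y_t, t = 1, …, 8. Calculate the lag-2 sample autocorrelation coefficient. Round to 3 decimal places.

Mean ȳ = (9.6 + 12.7 + 20.5 + 22.2 + 17.0 + 12.1 + 12.5 + 16.2)/8 = 15.3500
Deviations from mean: -5.7500, -2.6500, 5.1500, 6.8500, 1.6500, -3.2500, -2.8500, 0.8500
Σ(y_t−ȳ)(y_{t+2}−ȳ) = (-29.6125) + (-18.1525) + (8.4975) + (-22.2625) + (-4.7025) + (-2.7625) = -68.9950
Denominator Σ(y_t−ȳ)² = 135.6600
r_2 = -68.9950 / 135.6600 = -0.509

-0.509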